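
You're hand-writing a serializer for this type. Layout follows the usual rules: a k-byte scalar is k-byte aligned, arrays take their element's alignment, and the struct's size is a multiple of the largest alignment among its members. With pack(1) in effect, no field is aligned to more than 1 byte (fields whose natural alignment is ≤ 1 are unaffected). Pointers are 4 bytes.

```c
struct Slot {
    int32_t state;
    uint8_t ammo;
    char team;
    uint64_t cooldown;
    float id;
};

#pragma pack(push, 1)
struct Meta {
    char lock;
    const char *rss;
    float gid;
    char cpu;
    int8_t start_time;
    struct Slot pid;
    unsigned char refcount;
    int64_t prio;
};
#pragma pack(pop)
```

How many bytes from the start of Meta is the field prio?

36

Slot: state at 0 (size 4, align 4) → ends 4; ammo at 4 (size 1, align 1) → ends 5; team at 5 (size 1, align 1) → ends 6; pad 2 to align 8 for cooldown; cooldown at 8 (size 8, align 8) → ends 16; id at 16 (size 4, align 4) → ends 20; tail pad 4 to reach multiple of 8; total 24 bytes, alignment 8
lock at 0 (size 1, align 1) → ends 1
rss at 1 (size 4, align 1) → ends 5
gid at 5 (size 4, align 1) → ends 9
cpu at 9 (size 1, align 1) → ends 10
start_time at 10 (size 1, align 1) → ends 11
pid at 11 (size 24, align 1) → ends 35
refcount at 35 (size 1, align 1) → ends 36
prio at 36 (size 8, align 1) → ends 44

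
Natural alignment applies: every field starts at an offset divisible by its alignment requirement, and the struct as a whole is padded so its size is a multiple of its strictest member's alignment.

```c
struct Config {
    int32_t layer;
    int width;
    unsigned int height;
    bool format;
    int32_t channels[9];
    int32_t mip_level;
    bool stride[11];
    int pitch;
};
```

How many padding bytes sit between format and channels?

3

@0: layer [4B, align 4] → 4
@4: width [4B, align 4] → 8
@8: height [4B, align 4] → 12
@12: format [1B, align 1] → 13
+3 pad (align 4)
@16: channels [36B, align 4] → 52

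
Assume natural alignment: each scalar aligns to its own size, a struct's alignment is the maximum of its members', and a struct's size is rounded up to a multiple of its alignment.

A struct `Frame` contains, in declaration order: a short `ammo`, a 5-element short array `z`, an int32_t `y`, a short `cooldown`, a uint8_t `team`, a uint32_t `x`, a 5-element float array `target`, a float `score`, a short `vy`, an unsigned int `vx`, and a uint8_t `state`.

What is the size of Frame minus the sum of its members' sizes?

0..2  ammo  (2B, 2-aligned)
2..12  z  (10B, 2-aligned)
12..16  y  (4B, 4-aligned)
16..18  cooldown  (2B, 2-aligned)
18..19  team  (1B, 1-aligned)
19..20  -- padding (1B)
20..24  x  (4B, 4-aligned)
24..44  target  (20B, 4-aligned)
44..48  score  (4B, 4-aligned)
48..50  vy  (2B, 2-aligned)
50..52  -- padding (2B)
52..56  vx  (4B, 4-aligned)
56..57  state  (1B, 1-aligned)
57..60  -- tail padding (3B)
sizeof = 60, alignof = 4
data bytes 54, size 60 → padding 6

6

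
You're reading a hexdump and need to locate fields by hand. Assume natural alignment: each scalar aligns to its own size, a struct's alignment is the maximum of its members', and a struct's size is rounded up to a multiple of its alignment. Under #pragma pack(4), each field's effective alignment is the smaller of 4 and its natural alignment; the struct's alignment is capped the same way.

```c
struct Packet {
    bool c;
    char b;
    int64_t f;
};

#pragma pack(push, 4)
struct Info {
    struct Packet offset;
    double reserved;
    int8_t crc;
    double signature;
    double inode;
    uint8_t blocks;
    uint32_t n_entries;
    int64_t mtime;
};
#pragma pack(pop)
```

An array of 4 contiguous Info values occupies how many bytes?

240

Packet: c at 0 (size 1, align 1) → ends 1; b at 1 (size 1, align 1) → ends 2; pad 6 to align 8 for f; f at 8 (size 8, align 8) → ends 16; total 16 bytes, alignment 8
offset at 0 (size 16, align 4) → ends 16
reserved at 16 (size 8, align 4) → ends 24
crc at 24 (size 1, align 1) → ends 25
pad 3 to align 4 for signature
signature at 28 (size 8, align 4) → ends 36
inode at 36 (size 8, align 4) → ends 44
blocks at 44 (size 1, align 1) → ends 45
pad 3 to align 4 for n_entries
n_entries at 48 (size 4, align 4) → ends 52
mtime at 52 (size 8, align 4) → ends 60
total 60 bytes, alignment 4
array of 4: 4 × 60 = 240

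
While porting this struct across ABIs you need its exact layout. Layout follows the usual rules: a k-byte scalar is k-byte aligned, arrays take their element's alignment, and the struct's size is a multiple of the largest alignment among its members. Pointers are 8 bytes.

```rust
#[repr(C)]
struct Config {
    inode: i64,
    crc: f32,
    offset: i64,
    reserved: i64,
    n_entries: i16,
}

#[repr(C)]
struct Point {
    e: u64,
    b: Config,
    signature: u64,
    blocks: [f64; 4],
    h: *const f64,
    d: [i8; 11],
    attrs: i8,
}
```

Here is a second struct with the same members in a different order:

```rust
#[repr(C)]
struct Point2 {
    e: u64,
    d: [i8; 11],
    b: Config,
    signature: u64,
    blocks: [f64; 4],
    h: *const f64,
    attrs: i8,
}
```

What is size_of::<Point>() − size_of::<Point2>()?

Config: 0..8  inode  (8B, 8-aligned); 8..12  crc  (4B, 4-aligned); 12..16  -- padding (4B); 16..24  offset  (8B, 8-aligned); 24..32  reserved  (8B, 8-aligned); 32..34  n_entries  (2B, 2-aligned); 34..40  -- tail padding (6B); sizeof = 40, alignof = 8
0..8  e  (8B, 8-aligned)
8..48  b  (40B, 8-aligned)
48..56  signature  (8B, 8-aligned)
56..88  blocks  (32B, 8-aligned)
88..96  h  (8B, 8-aligned)
96..107  d  (11B, 1-aligned)
107..108  attrs  (1B, 1-aligned)
108..112  -- tail padding (4B)
sizeof = 112, alignof = 8
— Point2 —
0..8  e  (8B, 8-aligned)
8..19  d  (11B, 1-aligned)
19..24  -- padding (5B)
24..64  b  (40B, 8-aligned)
64..72  signature  (8B, 8-aligned)
72..104  blocks  (32B, 8-aligned)
104..112  h  (8B, 8-aligned)
112..113  attrs  (1B, 1-aligned)
113..120  -- tail padding (7B)
sizeof = 120, alignof = 8
112 − 120 = -8

-8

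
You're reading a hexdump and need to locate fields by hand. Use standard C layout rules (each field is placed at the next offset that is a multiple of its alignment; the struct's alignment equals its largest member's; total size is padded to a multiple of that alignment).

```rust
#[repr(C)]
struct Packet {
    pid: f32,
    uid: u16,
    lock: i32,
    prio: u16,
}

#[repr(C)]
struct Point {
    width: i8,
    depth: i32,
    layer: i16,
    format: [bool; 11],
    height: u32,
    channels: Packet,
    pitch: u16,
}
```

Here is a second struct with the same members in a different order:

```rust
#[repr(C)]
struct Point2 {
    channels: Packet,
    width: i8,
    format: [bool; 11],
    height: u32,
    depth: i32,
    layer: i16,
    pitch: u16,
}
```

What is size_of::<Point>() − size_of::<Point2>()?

Packet: 0..4  pid  (4B, 4-aligned); 4..6  uid  (2B, 2-aligned); 6..8  -- padding (2B); 8..12  lock  (4B, 4-aligned); 12..14  prio  (2B, 2-aligned); 14..16  -- tail padding (2B); sizeof = 16, alignof = 4
0..1  width  (1B, 1-aligned)
1..4  -- padding (3B)
4..8  depth  (4B, 4-aligned)
8..10  layer  (2B, 2-aligned)
10..21  format  (11B, 1-aligned)
21..24  -- padding (3B)
24..28  height  (4B, 4-aligned)
28..44  channels  (16B, 4-aligned)
44..46  pitch  (2B, 2-aligned)
46..48  -- tail padding (2B)
sizeof = 48, alignof = 4
— Point2 —
0..16  channels  (16B, 4-aligned)
16..17  width  (1B, 1-aligned)
17..28  format  (11B, 1-aligned)
28..32  height  (4B, 4-aligned)
32..36  depth  (4B, 4-aligned)
36..38  layer  (2B, 2-aligned)
38..40  pitch  (2B, 2-aligned)
sizeof = 40, alignof = 4
48 − 40 = 8

8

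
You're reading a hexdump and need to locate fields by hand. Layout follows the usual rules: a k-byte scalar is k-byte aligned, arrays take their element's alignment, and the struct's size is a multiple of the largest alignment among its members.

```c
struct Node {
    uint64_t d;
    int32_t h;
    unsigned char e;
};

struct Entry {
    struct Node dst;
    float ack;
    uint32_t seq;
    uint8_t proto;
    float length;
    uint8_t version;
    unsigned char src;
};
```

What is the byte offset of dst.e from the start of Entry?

12

Node: 0..8  d  (8B, 8-aligned); 8..12  h  (4B, 4-aligned); 12..13  e  (1B, 1-aligned); 13..16  -- tail padding (3B); sizeof = 16, alignof = 8
0..16  dst  (16B, 8-aligned)
within Node: e at 12
0 + 12 = 12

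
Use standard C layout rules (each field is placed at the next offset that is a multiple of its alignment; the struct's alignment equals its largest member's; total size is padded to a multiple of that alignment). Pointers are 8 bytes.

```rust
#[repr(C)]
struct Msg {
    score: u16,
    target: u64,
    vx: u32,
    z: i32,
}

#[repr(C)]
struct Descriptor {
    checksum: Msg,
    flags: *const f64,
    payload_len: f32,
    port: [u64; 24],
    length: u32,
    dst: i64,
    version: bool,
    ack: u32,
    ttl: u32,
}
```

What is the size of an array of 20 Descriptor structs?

Msg: score at 0 (size 2, align 2) → ends 2; pad 6 to align 8 for target; target at 8 (size 8, align 8) → ends 16; vx at 16 (size 4, align 4) → ends 20; z at 20 (size 4, align 4) → ends 24; total 24 bytes, alignment 8
checksum at 0 (size 24, align 8) → ends 24
flags at 24 (size 8, align 8) → ends 32
payload_len at 32 (size 4, align 4) → ends 36
pad 4 to align 8 for port
port at 40 (size 192, align 8) → ends 232
length at 232 (size 4, align 4) → ends 236
pad 4 to align 8 for dst
dst at 240 (size 8, align 8) → ends 248
version at 248 (size 1, align 1) → ends 249
pad 3 to align 4 for ack
ack at 252 (size 4, align 4) → ends 256
ttl at 256 (size 4, align 4) → ends 260
tail pad 4 to reach multiple of 8
total 264 bytes, alignment 8
array of 20: 20 × 264 = 5280

5280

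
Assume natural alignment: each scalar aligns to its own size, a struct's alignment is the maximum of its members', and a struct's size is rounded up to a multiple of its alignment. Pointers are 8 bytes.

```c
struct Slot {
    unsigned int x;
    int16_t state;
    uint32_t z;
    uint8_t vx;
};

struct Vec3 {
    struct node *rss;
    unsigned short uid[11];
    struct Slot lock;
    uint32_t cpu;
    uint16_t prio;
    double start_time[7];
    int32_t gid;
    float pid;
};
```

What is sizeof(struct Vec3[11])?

Slot: 0..4  x  (4B, 4-aligned); 4..6  state  (2B, 2-aligned); 6..8  -- padding (2B); 8..12  z  (4B, 4-aligned); 12..13  vx  (1B, 1-aligned); 13..16  -- tail padding (3B); sizeof = 16, alignof = 4
0..8  rss  (8B, 8-aligned)
8..30  uid  (22B, 2-aligned)
30..32  -- padding (2B)
32..48  lock  (16B, 4-aligned)
48..52  cpu  (4B, 4-aligned)
52..54  prio  (2B, 2-aligned)
54..56  -- padding (2B)
56..112  start_time  (56B, 8-aligned)
112..116  gid  (4B, 4-aligned)
116..120  pid  (4B, 4-aligned)
sizeof = 120, alignof = 8
array of 11: 11 × 120 = 1320

1320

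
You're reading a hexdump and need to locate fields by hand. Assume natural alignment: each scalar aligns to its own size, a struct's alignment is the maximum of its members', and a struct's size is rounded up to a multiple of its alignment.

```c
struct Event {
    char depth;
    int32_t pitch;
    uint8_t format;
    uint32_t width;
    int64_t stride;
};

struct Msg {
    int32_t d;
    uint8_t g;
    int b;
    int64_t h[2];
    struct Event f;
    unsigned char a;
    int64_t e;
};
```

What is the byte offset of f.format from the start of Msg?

40

Event: depth at 0 (size 1, align 1) → ends 1; pad 3 to align 4 for pitch; pitch at 4 (size 4, align 4) → ends 8; format at 8 (size 1, align 1) → ends 9; pad 3 to align 4 for width; width at 12 (size 4, align 4) → ends 16; stride at 16 (size 8, align 8) → ends 24; total 24 bytes, alignment 8
d at 0 (size 4, align 4) → ends 4
g at 4 (size 1, align 1) → ends 5
pad 3 to align 4 for b
b at 8 (size 4, align 4) → ends 12
pad 4 to align 8 for h
h at 16 (size 16, align 8) → ends 32
f at 32 (size 24, align 8) → ends 56
within Event: format at 8
32 + 8 = 40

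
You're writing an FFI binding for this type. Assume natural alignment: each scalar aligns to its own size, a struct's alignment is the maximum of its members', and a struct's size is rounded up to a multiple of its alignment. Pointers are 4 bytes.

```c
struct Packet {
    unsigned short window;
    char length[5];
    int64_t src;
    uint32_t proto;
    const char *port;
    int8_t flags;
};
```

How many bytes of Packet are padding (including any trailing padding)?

@0: window [2B, align 2] → 2
@2: length [5B, align 1] → 7
+1 pad (align 8)
@8: src [8B, align 8] → 16
@16: proto [4B, align 4] → 20
@20: port [4B, align 4] → 24
@24: flags [1B, align 1] → 25
+7 tail pad (align 8)
size 32, align 8
data bytes 24, size 32 → padding 8

8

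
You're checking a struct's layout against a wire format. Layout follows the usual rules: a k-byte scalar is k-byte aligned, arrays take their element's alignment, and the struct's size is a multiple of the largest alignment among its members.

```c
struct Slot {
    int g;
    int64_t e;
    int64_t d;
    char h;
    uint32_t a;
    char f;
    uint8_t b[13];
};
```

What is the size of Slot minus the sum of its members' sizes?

9

0..4  g  (4B, 4-aligned)
4..8  -- padding (4B)
8..16  e  (8B, 8-aligned)
16..24  d  (8B, 8-aligned)
24..25  h  (1B, 1-aligned)
25..28  -- padding (3B)
28..32  a  (4B, 4-aligned)
32..33  f  (1B, 1-aligned)
33..46  b  (13B, 1-aligned)
46..48  -- tail padding (2B)
sizeof = 48, alignof = 8
data bytes 39, size 48 → padding 9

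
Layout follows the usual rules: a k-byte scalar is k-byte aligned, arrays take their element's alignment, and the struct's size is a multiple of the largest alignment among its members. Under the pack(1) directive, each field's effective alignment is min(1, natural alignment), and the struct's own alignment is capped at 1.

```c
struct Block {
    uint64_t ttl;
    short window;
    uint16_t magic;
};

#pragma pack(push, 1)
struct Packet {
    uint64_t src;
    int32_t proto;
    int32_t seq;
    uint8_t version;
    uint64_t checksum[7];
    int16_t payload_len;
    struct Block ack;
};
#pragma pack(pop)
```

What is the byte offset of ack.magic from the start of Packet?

Block: @0: ttl [8B, align 8] → 8; @8: window [2B, align 2] → 10; @10: magic [2B, align 2] → 12; +4 tail pad (align 8); size 16, align 8
@0: src [8B, align 1] → 8
@8: proto [4B, align 1] → 12
@12: seq [4B, align 1] → 16
@16: version [1B, align 1] → 17
@17: checksum [56B, align 1] → 73
@73: payload_len [2B, align 1] → 75
@75: ack [16B, align 1] → 91
within Block: magic at 10
75 + 10 = 85

85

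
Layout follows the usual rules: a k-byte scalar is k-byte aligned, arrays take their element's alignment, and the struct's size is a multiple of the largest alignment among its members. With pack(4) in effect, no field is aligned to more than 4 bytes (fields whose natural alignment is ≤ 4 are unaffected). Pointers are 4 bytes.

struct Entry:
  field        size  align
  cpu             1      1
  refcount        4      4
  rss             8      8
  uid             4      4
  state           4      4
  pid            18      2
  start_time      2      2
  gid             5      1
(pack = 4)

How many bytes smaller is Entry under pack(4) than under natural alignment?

4

natural layout:
  cpu at 0 (size 1, align 1) → ends 1
  pad 3 to align 4 for refcount
  refcount at 4 (size 4, align 4) → ends 8
  rss at 8 (size 8, align 8) → ends 16
  uid at 16 (size 4, align 4) → ends 20
  state at 20 (size 4, align 4) → ends 24
  pid at 24 (size 18, align 2) → ends 42
  start_time at 42 (size 2, align 2) → ends 44
  gid at 44 (size 5, align 1) → ends 49
  tail pad 7 to reach multiple of 8
  total 56 bytes, alignment 8
packed(4) layout:
  cpu at 0 (size 1, align 1) → ends 1
  pad 3 to align 4 for refcount
  refcount at 4 (size 4, align 4) → ends 8
  rss at 8 (size 8, align 4) → ends 16
  uid at 16 (size 4, align 4) → ends 20
  state at 20 (size 4, align 4) → ends 24
  pid at 24 (size 18, align 2) → ends 42
  start_time at 42 (size 2, align 2) → ends 44
  gid at 44 (size 5, align 1) → ends 49
  tail pad 3 to reach multiple of 4
  total 52 bytes, alignment 4
56 − 52 = 4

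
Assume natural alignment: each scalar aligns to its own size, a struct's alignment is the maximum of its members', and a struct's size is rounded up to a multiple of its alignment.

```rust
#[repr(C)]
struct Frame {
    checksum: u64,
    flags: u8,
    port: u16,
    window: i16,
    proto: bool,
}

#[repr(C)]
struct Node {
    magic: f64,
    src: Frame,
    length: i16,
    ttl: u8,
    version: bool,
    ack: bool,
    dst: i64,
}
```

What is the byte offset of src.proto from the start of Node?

Frame: @0: checksum [8B, align 8] → 8; @8: flags [1B, align 1] → 9; +1 pad (align 2); @10: port [2B, align 2] → 12; @12: window [2B, align 2] → 14; @14: proto [1B, align 1] → 15; +1 tail pad (align 8); size 16, align 8
@0: magic [8B, align 8] → 8
@8: src [16B, align 8] → 24
within Frame: proto at 14
8 + 14 = 22

22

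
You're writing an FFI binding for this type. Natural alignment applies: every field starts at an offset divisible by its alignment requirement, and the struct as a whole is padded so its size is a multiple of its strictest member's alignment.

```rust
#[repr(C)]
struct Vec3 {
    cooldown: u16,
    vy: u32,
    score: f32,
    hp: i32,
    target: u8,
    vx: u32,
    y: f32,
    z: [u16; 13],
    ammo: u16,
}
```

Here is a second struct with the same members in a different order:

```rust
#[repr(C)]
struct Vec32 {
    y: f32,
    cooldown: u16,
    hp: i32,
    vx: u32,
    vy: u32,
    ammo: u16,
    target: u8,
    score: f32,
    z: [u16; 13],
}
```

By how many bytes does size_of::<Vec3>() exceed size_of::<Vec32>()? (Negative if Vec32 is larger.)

0

cooldown at 0 (size 2, align 2) → ends 2
pad 2 to align 4 for vy
vy at 4 (size 4, align 4) → ends 8
score at 8 (size 4, align 4) → ends 12
hp at 12 (size 4, align 4) → ends 16
target at 16 (size 1, align 1) → ends 17
pad 3 to align 4 for vx
vx at 20 (size 4, align 4) → ends 24
y at 24 (size 4, align 4) → ends 28
z at 28 (size 26, align 2) → ends 54
ammo at 54 (size 2, align 2) → ends 56
total 56 bytes, alignment 4
— Vec32 —
y at 0 (size 4, align 4) → ends 4
cooldown at 4 (size 2, align 2) → ends 6
pad 2 to align 4 for hp
hp at 8 (size 4, align 4) → ends 12
vx at 12 (size 4, align 4) → ends 16
vy at 16 (size 4, align 4) → ends 20
ammo at 20 (size 2, align 2) → ends 22
target at 22 (size 1, align 1) → ends 23
pad 1 to align 4 for score
score at 24 (size 4, align 4) → ends 28
z at 28 (size 26, align 2) → ends 54
tail pad 2 to reach multiple of 4
total 56 bytes, alignment 4
56 − 56 = 0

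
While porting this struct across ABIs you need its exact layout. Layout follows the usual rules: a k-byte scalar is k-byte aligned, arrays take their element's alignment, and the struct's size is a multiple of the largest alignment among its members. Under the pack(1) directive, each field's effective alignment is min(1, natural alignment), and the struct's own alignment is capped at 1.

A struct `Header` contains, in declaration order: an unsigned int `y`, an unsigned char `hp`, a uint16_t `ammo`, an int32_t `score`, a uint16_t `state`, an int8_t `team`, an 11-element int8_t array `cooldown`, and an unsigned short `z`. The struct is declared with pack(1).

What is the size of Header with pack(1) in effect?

0..4  y  (4B, 1-aligned)
4..5  hp  (1B, 1-aligned)
5..7  ammo  (2B, 1-aligned)
7..11  score  (4B, 1-aligned)
11..13  state  (2B, 1-aligned)
13..14  team  (1B, 1-aligned)
14..25  cooldown  (11B, 1-aligned)
25..27  z  (2B, 1-aligned)
sizeof = 27, alignof = 1

27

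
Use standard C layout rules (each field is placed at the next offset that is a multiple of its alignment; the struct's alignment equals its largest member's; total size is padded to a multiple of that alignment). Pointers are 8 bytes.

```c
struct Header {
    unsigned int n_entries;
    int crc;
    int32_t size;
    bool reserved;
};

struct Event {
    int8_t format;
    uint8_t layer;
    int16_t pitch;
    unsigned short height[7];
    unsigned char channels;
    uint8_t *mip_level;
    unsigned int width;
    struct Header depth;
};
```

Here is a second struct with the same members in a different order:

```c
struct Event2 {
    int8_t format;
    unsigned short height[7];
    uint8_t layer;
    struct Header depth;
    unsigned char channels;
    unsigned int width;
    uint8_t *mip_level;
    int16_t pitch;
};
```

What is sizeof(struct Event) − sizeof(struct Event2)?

Header: 0..4  n_entries  (4B, 4-aligned); 4..8  crc  (4B, 4-aligned); 8..12  size  (4B, 4-aligned); 12..13  reserved  (1B, 1-aligned); 13..16  -- tail padding (3B); sizeof = 16, alignof = 4
0..1  format  (1B, 1-aligned)
1..2  layer  (1B, 1-aligned)
2..4  pitch  (2B, 2-aligned)
4..18  height  (14B, 2-aligned)
18..19  channels  (1B, 1-aligned)
19..24  -- padding (5B)
24..32  mip_level  (8B, 8-aligned)
32..36  width  (4B, 4-aligned)
36..52  depth  (16B, 4-aligned)
52..56  -- tail padding (4B)
sizeof = 56, alignof = 8
— Event2 —
0..1  format  (1B, 1-aligned)
1..2  -- padding (1B)
2..16  height  (14B, 2-aligned)
16..17  layer  (1B, 1-aligned)
17..20  -- padding (3B)
20..36  depth  (16B, 4-aligned)
36..37  channels  (1B, 1-aligned)
37..40  -- padding (3B)
40..44  width  (4B, 4-aligned)
44..48  -- padding (4B)
48..56  mip_level  (8B, 8-aligned)
56..58  pitch  (2B, 2-aligned)
58..64  -- tail padding (6B)
sizeof = 64, alignof = 8
56 − 64 = -8

-8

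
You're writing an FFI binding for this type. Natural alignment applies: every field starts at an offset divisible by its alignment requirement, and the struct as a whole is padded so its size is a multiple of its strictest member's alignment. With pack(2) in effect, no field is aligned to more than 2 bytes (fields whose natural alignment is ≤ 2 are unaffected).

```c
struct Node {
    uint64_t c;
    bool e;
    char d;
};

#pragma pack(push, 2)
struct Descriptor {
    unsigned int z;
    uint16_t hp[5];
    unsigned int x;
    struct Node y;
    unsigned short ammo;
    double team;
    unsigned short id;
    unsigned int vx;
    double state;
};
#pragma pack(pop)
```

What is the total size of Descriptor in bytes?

Node: 0..8  c  (8B, 8-aligned); 8..9  e  (1B, 1-aligned); 9..10  d  (1B, 1-aligned); 10..16  -- tail padding (6B); sizeof = 16, alignof = 8
0..4  z  (4B, 2-aligned)
4..14  hp  (10B, 2-aligned)
14..18  x  (4B, 2-aligned)
18..34  y  (16B, 2-aligned)
34..36  ammo  (2B, 2-aligned)
36..44  team  (8B, 2-aligned)
44..46  id  (2B, 2-aligned)
46..50  vx  (4B, 2-aligned)
50..58  state  (8B, 2-aligned)
sizeof = 58, alignof = 2

58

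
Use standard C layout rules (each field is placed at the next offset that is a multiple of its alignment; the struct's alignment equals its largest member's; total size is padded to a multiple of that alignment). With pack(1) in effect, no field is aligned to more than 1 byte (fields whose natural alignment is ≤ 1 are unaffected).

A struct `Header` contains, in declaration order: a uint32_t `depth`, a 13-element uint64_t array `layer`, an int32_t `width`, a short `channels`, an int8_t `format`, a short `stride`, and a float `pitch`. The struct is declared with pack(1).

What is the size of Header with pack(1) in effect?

121

0..4  depth  (4B, 1-aligned)
4..108  layer  (104B, 1-aligned)
108..112  width  (4B, 1-aligned)
112..114  channels  (2B, 1-aligned)
114..115  format  (1B, 1-aligned)
115..117  stride  (2B, 1-aligned)
117..121  pitch  (4B, 1-aligned)
sizeof = 121, alignof = 1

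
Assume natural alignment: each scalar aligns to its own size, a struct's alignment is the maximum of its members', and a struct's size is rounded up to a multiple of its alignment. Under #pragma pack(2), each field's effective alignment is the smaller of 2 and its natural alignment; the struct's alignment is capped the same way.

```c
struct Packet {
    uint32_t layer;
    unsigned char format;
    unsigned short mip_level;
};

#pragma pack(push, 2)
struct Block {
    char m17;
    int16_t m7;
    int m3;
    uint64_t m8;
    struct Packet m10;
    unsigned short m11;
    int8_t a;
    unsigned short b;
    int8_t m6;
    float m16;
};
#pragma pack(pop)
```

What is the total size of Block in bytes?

Packet: @0: layer [4B, align 4] → 4; @4: format [1B, align 1] → 5; +1 pad (align 2); @6: mip_level [2B, align 2] → 8; size 8, align 4
@0: m17 [1B, align 1] → 1
+1 pad (align 2)
@2: m7 [2B, align 2] → 4
@4: m3 [4B, align 2] → 8
@8: m8 [8B, align 2] → 16
@16: m10 [8B, align 2] → 24
@24: m11 [2B, align 2] → 26
@26: a [1B, align 1] → 27
+1 pad (align 2)
@28: b [2B, align 2] → 30
@30: m6 [1B, align 1] → 31
+1 pad (align 2)
@32: m16 [4B, align 2] → 36
size 36, align 2

36 bytes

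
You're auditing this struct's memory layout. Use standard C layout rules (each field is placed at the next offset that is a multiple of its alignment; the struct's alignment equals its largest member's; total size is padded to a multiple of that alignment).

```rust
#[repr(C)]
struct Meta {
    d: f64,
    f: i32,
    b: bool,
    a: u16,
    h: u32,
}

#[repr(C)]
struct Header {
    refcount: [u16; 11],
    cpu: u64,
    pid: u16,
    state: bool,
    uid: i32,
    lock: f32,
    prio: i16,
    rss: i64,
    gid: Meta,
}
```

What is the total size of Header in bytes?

Meta: d at 0 (size 8, align 8) → ends 8; f at 8 (size 4, align 4) → ends 12; b at 12 (size 1, align 1) → ends 13; pad 1 to align 2 for a; a at 14 (size 2, align 2) → ends 16; h at 16 (size 4, align 4) → ends 20; tail pad 4 to reach multiple of 8; total 24 bytes, alignment 8
refcount at 0 (size 22, align 2) → ends 22
pad 2 to align 8 for cpu
cpu at 24 (size 8, align 8) → ends 32
pid at 32 (size 2, align 2) → ends 34
state at 34 (size 1, align 1) → ends 35
pad 1 to align 4 for uid
uid at 36 (size 4, align 4) → ends 40
lock at 40 (size 4, align 4) → ends 44
prio at 44 (size 2, align 2) → ends 46
pad 2 to align 8 for rss
rss at 48 (size 8, align 8) → ends 56
gid at 56 (size 24, align 8) → ends 80
total 80 bytes, alignment 8

80 bytes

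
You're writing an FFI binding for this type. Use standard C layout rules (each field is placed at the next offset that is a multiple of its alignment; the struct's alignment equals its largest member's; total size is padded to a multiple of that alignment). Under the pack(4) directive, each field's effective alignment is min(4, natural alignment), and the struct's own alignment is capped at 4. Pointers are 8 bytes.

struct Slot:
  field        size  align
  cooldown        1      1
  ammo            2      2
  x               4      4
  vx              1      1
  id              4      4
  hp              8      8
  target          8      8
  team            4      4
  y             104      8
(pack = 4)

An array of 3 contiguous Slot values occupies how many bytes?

@0: cooldown [1B, align 1] → 1
+1 pad (align 2)
@2: ammo [2B, align 2] → 4
@4: x [4B, align 4] → 8
@8: vx [1B, align 1] → 9
+3 pad (align 4)
@12: id [4B, align 4] → 16
@16: hp [8B, align 4] → 24
@24: target [8B, align 4] → 32
@32: team [4B, align 4] → 36
@36: y [104B, align 4] → 140
size 140, align 4
array of 3: 3 × 140 = 420

420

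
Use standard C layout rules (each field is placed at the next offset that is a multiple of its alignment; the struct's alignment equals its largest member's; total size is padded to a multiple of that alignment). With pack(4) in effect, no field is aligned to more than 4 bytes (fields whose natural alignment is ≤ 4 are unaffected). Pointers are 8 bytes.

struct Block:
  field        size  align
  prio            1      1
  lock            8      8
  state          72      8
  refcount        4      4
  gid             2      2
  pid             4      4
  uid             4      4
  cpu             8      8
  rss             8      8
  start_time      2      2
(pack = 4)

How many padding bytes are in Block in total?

0..1  prio  (1B, 1-aligned)
1..4  -- padding (3B)
4..12  lock  (8B, 4-aligned)
12..84  state  (72B, 4-aligned)
84..88  refcount  (4B, 4-aligned)
88..90  gid  (2B, 2-aligned)
90..92  -- padding (2B)
92..96  pid  (4B, 4-aligned)
96..100  uid  (4B, 4-aligned)
100..108  cpu  (8B, 4-aligned)
108..116  rss  (8B, 4-aligned)
116..118  start_time  (2B, 2-aligned)
118..120  -- tail padding (2B)
sizeof = 120, alignof = 4
data bytes 113, size 120 → padding 7

7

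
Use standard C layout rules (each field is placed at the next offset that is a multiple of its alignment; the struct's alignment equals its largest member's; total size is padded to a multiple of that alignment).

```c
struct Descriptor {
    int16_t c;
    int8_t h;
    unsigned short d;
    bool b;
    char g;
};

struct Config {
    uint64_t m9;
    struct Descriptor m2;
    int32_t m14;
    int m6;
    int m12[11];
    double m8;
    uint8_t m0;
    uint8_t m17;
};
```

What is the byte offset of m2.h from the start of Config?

Descriptor: 0..2  c  (2B, 2-aligned); 2..3  h  (1B, 1-aligned); 3..4  -- padding (1B); 4..6  d  (2B, 2-aligned); 6..7  b  (1B, 1-aligned); 7..8  g  (1B, 1-aligned); sizeof = 8, alignof = 2
0..8  m9  (8B, 8-aligned)
8..16  m2  (8B, 2-aligned)
within Descriptor: h at 2
8 + 2 = 10

10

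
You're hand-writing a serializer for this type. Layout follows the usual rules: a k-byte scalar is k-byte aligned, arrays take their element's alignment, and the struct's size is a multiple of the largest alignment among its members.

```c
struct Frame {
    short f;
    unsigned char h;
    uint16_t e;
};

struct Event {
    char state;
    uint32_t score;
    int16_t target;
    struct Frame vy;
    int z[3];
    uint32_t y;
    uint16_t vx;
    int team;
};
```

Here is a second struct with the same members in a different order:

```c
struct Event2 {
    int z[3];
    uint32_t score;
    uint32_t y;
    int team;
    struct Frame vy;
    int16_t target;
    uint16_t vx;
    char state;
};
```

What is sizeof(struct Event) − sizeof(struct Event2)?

4

Frame: @0: f [2B, align 2] → 2; @2: h [1B, align 1] → 3; +1 pad (align 2); @4: e [2B, align 2] → 6; size 6, align 2
@0: state [1B, align 1] → 1
+3 pad (align 4)
@4: score [4B, align 4] → 8
@8: target [2B, align 2] → 10
@10: vy [6B, align 2] → 16
@16: z [12B, align 4] → 28
@28: y [4B, align 4] → 32
@32: vx [2B, align 2] → 34
+2 pad (align 4)
@36: team [4B, align 4] → 40
size 40, align 4
— Event2 —
@0: z [12B, align 4] → 12
@12: score [4B, align 4] → 16
@16: y [4B, align 4] → 20
@20: team [4B, align 4] → 24
@24: vy [6B, align 2] → 30
@30: target [2B, align 2] → 32
@32: vx [2B, align 2] → 34
@34: state [1B, align 1] → 35
+1 tail pad (align 4)
size 36, align 4
40 − 36 = 4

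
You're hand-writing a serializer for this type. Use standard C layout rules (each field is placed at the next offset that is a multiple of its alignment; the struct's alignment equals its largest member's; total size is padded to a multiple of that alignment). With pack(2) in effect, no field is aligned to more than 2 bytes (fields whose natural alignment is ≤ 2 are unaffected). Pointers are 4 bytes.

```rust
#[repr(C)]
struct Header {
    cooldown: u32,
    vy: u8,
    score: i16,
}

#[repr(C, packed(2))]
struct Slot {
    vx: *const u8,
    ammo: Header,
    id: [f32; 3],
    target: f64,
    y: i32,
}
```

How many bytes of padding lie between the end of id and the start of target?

0

Header: cooldown at 0 (size 4, align 4) → ends 4; vy at 4 (size 1, align 1) → ends 5; pad 1 to align 2 for score; score at 6 (size 2, align 2) → ends 8; total 8 bytes, alignment 4
vx at 0 (size 4, align 2) → ends 4
ammo at 4 (size 8, align 2) → ends 12
id at 12 (size 12, align 2) → ends 24
target at 24 (size 8, align 2) → ends 32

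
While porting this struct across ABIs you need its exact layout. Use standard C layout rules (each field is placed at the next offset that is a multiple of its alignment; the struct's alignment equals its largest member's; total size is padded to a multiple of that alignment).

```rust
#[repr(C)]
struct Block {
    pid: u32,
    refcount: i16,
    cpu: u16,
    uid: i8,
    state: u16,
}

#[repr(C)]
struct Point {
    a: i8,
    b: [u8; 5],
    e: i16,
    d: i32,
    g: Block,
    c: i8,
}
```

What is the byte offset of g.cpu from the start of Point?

18

Block: 0..4  pid  (4B, 4-aligned); 4..6  refcount  (2B, 2-aligned); 6..8  cpu  (2B, 2-aligned); 8..9  uid  (1B, 1-aligned); 9..10  -- padding (1B); 10..12  state  (2B, 2-aligned); sizeof = 12, alignof = 4
0..1  a  (1B, 1-aligned)
1..6  b  (5B, 1-aligned)
6..8  e  (2B, 2-aligned)
8..12  d  (4B, 4-aligned)
12..24  g  (12B, 4-aligned)
within Block: cpu at 6
12 + 6 = 18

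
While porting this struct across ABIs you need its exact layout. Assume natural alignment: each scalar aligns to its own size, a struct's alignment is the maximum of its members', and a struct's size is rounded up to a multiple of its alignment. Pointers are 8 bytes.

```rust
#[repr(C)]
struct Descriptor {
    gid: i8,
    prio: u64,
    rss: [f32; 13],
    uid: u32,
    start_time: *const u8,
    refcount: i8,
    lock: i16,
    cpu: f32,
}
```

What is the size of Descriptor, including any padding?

0..1  gid  (1B, 1-aligned)
1..8  -- padding (7B)
8..16  prio  (8B, 8-aligned)
16..68  rss  (52B, 4-aligned)
68..72  uid  (4B, 4-aligned)
72..80  start_time  (8B, 8-aligned)
80..81  refcount  (1B, 1-aligned)
81..82  -- padding (1B)
82..84  lock  (2B, 2-aligned)
84..88  cpu  (4B, 4-aligned)
sizeof = 88, alignof = 8

88 bytes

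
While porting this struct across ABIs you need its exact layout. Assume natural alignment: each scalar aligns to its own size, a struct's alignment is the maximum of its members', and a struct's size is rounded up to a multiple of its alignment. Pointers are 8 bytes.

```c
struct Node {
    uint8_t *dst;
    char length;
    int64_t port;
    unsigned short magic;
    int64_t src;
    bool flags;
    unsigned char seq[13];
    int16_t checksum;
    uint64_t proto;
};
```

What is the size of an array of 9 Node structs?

576

dst at 0 (size 8, align 8) → ends 8
length at 8 (size 1, align 1) → ends 9
pad 7 to align 8 for port
port at 16 (size 8, align 8) → ends 24
magic at 24 (size 2, align 2) → ends 26
pad 6 to align 8 for src
src at 32 (size 8, align 8) → ends 40
flags at 40 (size 1, align 1) → ends 41
seq at 41 (size 13, align 1) → ends 54
checksum at 54 (size 2, align 2) → ends 56
proto at 56 (size 8, align 8) → ends 64
total 64 bytes, alignment 8
array of 9: 9 × 64 = 576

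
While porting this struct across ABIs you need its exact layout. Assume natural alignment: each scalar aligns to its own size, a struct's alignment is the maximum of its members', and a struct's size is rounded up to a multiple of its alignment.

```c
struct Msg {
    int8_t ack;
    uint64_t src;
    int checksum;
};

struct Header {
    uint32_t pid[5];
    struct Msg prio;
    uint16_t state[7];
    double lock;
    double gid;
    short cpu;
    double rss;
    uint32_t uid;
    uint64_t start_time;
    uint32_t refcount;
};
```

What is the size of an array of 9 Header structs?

1080

Msg: @0: ack [1B, align 1] → 1; +7 pad (align 8); @8: src [8B, align 8] → 16; @16: checksum [4B, align 4] → 20; +4 tail pad (align 8); size 24, align 8
@0: pid [20B, align 4] → 20
+4 pad (align 8)
@24: prio [24B, align 8] → 48
@48: state [14B, align 2] → 62
+2 pad (align 8)
@64: lock [8B, align 8] → 72
@72: gid [8B, align 8] → 80
@80: cpu [2B, align 2] → 82
+6 pad (align 8)
@88: rss [8B, align 8] → 96
@96: uid [4B, align 4] → 100
+4 pad (align 8)
@104: start_time [8B, align 8] → 112
@112: refcount [4B, align 4] → 116
+4 tail pad (align 8)
size 120, align 8
array of 9: 9 × 120 = 1080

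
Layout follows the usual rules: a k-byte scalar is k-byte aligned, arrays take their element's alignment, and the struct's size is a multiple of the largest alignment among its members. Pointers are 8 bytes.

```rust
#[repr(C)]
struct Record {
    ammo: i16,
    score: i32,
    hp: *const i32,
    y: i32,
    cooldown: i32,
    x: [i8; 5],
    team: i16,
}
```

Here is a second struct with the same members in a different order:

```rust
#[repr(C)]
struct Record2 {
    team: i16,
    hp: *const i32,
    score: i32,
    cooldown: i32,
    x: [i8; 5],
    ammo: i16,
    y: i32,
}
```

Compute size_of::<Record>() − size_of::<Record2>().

ammo at 0 (size 2, align 2) → ends 2
pad 2 to align 4 for score
score at 4 (size 4, align 4) → ends 8
hp at 8 (size 8, align 8) → ends 16
y at 16 (size 4, align 4) → ends 20
cooldown at 20 (size 4, align 4) → ends 24
x at 24 (size 5, align 1) → ends 29
pad 1 to align 2 for team
team at 30 (size 2, align 2) → ends 32
total 32 bytes, alignment 8
— Record2 —
team at 0 (size 2, align 2) → ends 2
pad 6 to align 8 for hp
hp at 8 (size 8, align 8) → ends 16
score at 16 (size 4, align 4) → ends 20
cooldown at 20 (size 4, align 4) → ends 24
x at 24 (size 5, align 1) → ends 29
pad 1 to align 2 for ammo
ammo at 30 (size 2, align 2) → ends 32
y at 32 (size 4, align 4) → ends 36
tail pad 4 to reach multiple of 8
total 40 bytes, alignment 8
32 − 40 = -8

-8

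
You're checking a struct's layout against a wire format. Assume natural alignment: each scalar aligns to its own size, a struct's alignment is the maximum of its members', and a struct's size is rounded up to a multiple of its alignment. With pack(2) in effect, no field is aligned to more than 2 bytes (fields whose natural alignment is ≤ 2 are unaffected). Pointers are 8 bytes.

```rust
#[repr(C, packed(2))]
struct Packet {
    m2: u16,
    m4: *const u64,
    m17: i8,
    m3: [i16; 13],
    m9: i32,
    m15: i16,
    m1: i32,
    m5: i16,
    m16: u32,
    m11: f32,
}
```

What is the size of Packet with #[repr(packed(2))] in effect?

@0: m2 [2B, align 2] → 2
@2: m4 [8B, align 2] → 10
@10: m17 [1B, align 1] → 11
+1 pad (align 2)
@12: m3 [26B, align 2] → 38
@38: m9 [4B, align 2] → 42
@42: m15 [2B, align 2] → 44
@44: m1 [4B, align 2] → 48
@48: m5 [2B, align 2] → 50
@50: m16 [4B, align 2] → 54
@54: m11 [4B, align 2] → 58
size 58, align 2

58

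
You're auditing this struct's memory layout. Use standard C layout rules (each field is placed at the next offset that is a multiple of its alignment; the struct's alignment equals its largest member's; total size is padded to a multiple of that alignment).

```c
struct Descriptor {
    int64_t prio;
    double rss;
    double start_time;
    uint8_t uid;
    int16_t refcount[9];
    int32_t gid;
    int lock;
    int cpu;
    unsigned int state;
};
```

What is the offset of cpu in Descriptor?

52

prio at 0 (size 8, align 8) → ends 8
rss at 8 (size 8, align 8) → ends 16
start_time at 16 (size 8, align 8) → ends 24
uid at 24 (size 1, align 1) → ends 25
pad 1 to align 2 for refcount
refcount at 26 (size 18, align 2) → ends 44
gid at 44 (size 4, align 4) → ends 48
lock at 48 (size 4, align 4) → ends 52
cpu at 52 (size 4, align 4) → ends 56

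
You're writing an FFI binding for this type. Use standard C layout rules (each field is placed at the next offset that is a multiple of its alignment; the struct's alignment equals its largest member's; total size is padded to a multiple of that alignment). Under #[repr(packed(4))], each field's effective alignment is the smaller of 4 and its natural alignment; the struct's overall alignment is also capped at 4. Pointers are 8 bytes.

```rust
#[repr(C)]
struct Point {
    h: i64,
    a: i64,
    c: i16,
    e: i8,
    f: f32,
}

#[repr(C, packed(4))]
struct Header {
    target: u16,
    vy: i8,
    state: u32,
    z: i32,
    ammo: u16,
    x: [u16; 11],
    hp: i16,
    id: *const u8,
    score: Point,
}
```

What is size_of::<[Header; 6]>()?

432

Point: h at 0 (size 8, align 8) → ends 8; a at 8 (size 8, align 8) → ends 16; c at 16 (size 2, align 2) → ends 18; e at 18 (size 1, align 1) → ends 19; pad 1 to align 4 for f; f at 20 (size 4, align 4) → ends 24; total 24 bytes, alignment 8
target at 0 (size 2, align 2) → ends 2
vy at 2 (size 1, align 1) → ends 3
pad 1 to align 4 for state
state at 4 (size 4, align 4) → ends 8
z at 8 (size 4, align 4) → ends 12
ammo at 12 (size 2, align 2) → ends 14
x at 14 (size 22, align 2) → ends 36
hp at 36 (size 2, align 2) → ends 38
pad 2 to align 4 for id
id at 40 (size 8, align 4) → ends 48
score at 48 (size 24, align 4) → ends 72
total 72 bytes, alignment 4
array of 6: 6 × 72 = 432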